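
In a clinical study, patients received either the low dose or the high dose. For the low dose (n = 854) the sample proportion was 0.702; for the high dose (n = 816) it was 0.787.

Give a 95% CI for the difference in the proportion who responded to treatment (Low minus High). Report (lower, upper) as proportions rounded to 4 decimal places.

Each SE is √(p̂(1−p̂)/n): √(0.7020·0.2980/854) = 0.01565 and √(0.7870·0.2130/816) = 0.01433.
SE(p̂₁ − p̂₂) = √(SE₁² + SE₂²) = √(0.0002449225 + 0.0002053489) = 0.02122, since the two samples are independent.
At 95% confidence z* = 1.960; margin = 1.960 × 0.02122 = 0.04159.
The difference is 0.7020 − 0.7870 = -0.0850, so the interval is -0.0850 ± 0.04159 = (-0.1266, -0.0434).

(-0.1266, -0.0434)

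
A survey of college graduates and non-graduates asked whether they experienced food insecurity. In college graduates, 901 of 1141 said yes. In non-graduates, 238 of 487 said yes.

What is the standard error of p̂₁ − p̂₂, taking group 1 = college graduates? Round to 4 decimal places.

0.0257

First, p̂₁ = 901/1141 = 0.7897; p̂₂ = 238/487 = 0.4887.
The two standard errors are √(0.7897×0.2103/1141) = 0.01206 and √(0.4887×0.5113/487) = 0.02265.
Because the samples are independent, SE_diff = √(0.01206² + 0.02265²) = 0.02566.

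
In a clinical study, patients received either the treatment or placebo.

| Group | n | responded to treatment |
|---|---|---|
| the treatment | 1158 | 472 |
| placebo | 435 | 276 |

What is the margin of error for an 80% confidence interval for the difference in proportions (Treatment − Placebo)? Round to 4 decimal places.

Sample proportions: 472/1158 = 0.4076, 276/435 = 0.6345.
Each SE is √(p̂(1−p̂)/n): √(0.4076·0.5924/1158) = 0.01444 and √(0.6345·0.3655/435) = 0.02309.
SE(p̂₁ − p̂₂) = √(SE₁² + SE₂²) = √(0.0002085136 + 0.0005331481) = 0.02723, since the two samples are independent.
At 80% confidence z* = 1.282; margin = 1.282 × 0.02723 = 0.03491.

0.0349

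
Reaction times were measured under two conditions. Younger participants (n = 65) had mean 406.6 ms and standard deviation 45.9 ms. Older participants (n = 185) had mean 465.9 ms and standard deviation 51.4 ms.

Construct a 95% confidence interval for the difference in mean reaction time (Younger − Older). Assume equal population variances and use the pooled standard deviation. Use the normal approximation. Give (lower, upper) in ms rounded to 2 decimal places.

(-73.44, -45.16)

s_p = √[((n₁−1)s₁² + (n₂−1)s₂²)/(n₁+n₂−2)] = √[(64·45.9² + 184·51.4²)/248] = 50.0386.
SE = 50.0386·√(1/65 + 1/185) = 7.2149.
With z* = 1.960, margin = 1.960 × 7.2149 = 14.1412.
x̄₁ − x̄₂ = 406.6 − 465.9 = -59.3000; interval -59.3000 ± 14.1412 = (-73.44, -45.16).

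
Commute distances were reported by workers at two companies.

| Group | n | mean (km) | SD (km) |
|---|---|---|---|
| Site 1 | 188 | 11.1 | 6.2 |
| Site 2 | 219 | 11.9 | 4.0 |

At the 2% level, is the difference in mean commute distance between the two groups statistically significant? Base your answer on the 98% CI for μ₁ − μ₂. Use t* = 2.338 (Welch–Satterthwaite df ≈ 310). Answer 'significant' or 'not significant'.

not significant

Standard errors of each mean: 6.2/√188 = 0.4522 and 4.0/√219 = 0.2703.
SE(x̄₁ − x̄₂) = √(0.4522² + 0.2703²) = 0.5268 for independent samples with unequal variances.
With t* = 2.338, the margin is 2.338 × 0.5268 = 1.2317.
x̄₁ − x̄₂ = 11.1 − 11.9 = -0.8000; the interval is -0.8000 ± 1.2317 = (-2.0317, 0.4317).
The interval (-2.0317, 0.4317) contains 0, so the difference is not significant.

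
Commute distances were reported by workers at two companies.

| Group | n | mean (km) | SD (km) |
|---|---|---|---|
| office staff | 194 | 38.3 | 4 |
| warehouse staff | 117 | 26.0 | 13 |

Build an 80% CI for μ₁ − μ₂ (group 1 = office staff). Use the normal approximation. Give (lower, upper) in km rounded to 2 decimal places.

(10.72, 13.88)

Standard errors of each mean: 4/√194 = 0.2872 and 13/√117 = 1.2019.
SE(x̄₁ − x̄₂) = √(0.2872² + 1.2019²) = 1.2357 for independent samples with unequal variances.
With z* = 1.282, the margin is 1.282 × 1.2357 = 1.5842.
x̄₁ − x̄₂ = 38.3 − 26.0 = 12.3000; the interval is 12.3000 ± 1.5842 = (10.72, 13.88).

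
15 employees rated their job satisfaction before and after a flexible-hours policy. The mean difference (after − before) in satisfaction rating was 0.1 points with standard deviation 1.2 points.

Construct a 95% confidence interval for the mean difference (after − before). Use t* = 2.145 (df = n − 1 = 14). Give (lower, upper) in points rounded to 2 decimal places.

Paired design: SE = s_d/√n = 1.2/√15 = 0.3098.
t* = 2.145; margin of error = 2.145 × 0.3098 = 0.6645.
0.1 ± 0.6645 → (-0.56, 0.76).

(-0.56, 0.76)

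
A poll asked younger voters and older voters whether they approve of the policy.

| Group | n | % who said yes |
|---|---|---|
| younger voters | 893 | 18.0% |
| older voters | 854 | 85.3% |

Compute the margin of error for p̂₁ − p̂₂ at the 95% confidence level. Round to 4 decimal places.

0.0346

Each SE is √(p̂(1−p̂)/n): √(0.1800·0.8200/893) = 0.01286 and √(0.8530·0.1470/854) = 0.01212.
SE(p̂₁ − p̂₂) = √(SE₁² + SE₂²) = √(0.0001653796 + 0.0001468944) = 0.01767, since the two samples are independent.
At 95% confidence z* = 1.960; margin = 1.960 × 0.01767 = 0.03463.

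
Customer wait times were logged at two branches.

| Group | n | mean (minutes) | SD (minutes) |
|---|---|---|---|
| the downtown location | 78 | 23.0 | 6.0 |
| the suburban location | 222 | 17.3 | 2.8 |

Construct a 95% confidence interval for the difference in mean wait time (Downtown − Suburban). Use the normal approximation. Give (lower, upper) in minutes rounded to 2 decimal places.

(4.32, 7.08)

Per-group SEs: s₁/√n₁ = 6.0/√78 = 0.6794, s₂/√n₂ = 2.8/√222 = 0.1879.
Unpooled SE of the difference: √(0.46158436 + 0.03530641) = 0.7049.
Margin of error = z* · SE = 1.960 × 0.7049 = 1.3816.
x̄₁ − x̄₂ = 23.0 − 17.3 = 5.7000.
CI: 5.7000 ± 1.3816 = (4.32, 7.08).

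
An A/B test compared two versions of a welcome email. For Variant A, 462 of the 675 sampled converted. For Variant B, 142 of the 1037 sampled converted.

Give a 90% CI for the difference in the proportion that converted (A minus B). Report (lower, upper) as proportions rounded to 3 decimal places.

Sample proportions: 462/675 = 0.6844, 142/1037 = 0.1369.
Each SE is √(p̂(1−p̂)/n): √(0.6844·0.3156/675) = 0.01789 and √(0.1369·0.8631/1037) = 0.01067.
SE(p̂₁ − p̂₂) = √(SE₁² + SE₂²) = √(0.0003200521 + 0.0001138489) = 0.02083, since the two samples are independent.
At 90% confidence z* = 1.645; margin = 1.645 × 0.02083 = 0.03427.
The difference is 0.6844 − 0.1369 = 0.5475, so the interval is 0.5475 ± 0.03427 = (0.513, 0.582).

(0.513, 0.582)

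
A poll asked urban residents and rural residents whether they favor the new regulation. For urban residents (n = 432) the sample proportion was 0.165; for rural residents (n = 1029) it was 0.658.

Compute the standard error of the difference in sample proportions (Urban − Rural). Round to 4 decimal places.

0.0232

SE₁ = √(p̂₁(1−p̂₁)/n₁) = √(0.1650·0.8350/432) = 0.01786; SE₂ = √(0.6580·0.3420/1029) = 0.01479.
Independent samples: SE of the difference = √(SE₁² + SE₂²) = √(0.0003189796 + 0.0002187441) = 0.02319.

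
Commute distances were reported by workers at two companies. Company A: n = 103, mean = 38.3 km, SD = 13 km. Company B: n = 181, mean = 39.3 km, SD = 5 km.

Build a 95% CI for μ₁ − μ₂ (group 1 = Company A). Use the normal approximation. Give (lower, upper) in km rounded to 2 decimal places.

Per-group SEs: s₁/√n₁ = 13/√103 = 1.2809, s₂/√n₂ = 5/√181 = 0.3716.
Unpooled SE of the difference: √(1.64070481 + 0.13808656) = 1.3337.
Margin of error = z* · SE = 1.960 × 1.3337 = 2.6141.
x̄₁ − x̄₂ = 38.3 − 39.3 = -1.0000.
CI: -1.0000 ± 2.6141 = (-3.61, 1.61).

(-3.61, 1.61)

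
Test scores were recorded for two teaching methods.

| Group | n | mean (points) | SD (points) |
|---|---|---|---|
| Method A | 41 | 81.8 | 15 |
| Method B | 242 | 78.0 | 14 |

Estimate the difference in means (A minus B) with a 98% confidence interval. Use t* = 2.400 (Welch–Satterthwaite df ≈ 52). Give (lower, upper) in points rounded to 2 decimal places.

SE₁ = s₁/√n₁ = 15/√41 = 2.3426; SE₂ = 14/√242 = 0.9000.
Independent samples, unequal variances: SE_diff = √(SE₁² + SE₂²) = √(5.48777476 + 0.81) = 2.5095.
t* = 2.400, so margin of error = 2.400 × 2.5095 = 6.0228.
Difference in means = 81.8 − 78.0 = 3.8000.
3.8000 ± 6.0228 → (-2.22, 9.82).

(-2.22, 9.82)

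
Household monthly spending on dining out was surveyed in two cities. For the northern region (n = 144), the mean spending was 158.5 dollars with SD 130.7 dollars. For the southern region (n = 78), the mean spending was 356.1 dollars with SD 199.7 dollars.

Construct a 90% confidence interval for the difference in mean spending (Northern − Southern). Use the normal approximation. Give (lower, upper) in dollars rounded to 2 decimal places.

(-238.89, -156.31)

Per-group SEs: s₁/√n₁ = 130.7/√144 = 10.8917, s₂/√n₂ = 199.7/√78 = 22.6116.
Unpooled SE of the difference: √(118.62912889 + 511.28445456) = 25.0981.
Margin of error = z* · SE = 1.645 × 25.0981 = 41.2864.
x̄₁ − x̄₂ = 158.5 − 356.1 = -197.6000.
CI: -197.6000 ± 41.2864 = (-238.89, -156.31).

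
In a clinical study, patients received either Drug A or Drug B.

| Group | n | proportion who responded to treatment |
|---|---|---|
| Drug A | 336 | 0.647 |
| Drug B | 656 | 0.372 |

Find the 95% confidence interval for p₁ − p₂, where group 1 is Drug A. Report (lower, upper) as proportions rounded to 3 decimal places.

The two standard errors are √(0.6470×0.3530/336) = 0.02607 and √(0.3720×0.6280/656) = 0.01887.
Because the samples are independent, SE_diff = √(0.02607² + 0.01887²) = 0.03218.
Using z* = 1.960 for 95%, ME = 1.960 × 0.03218 = 0.06307.
p̂₁ − p̂₂ = 0.2750; interval 0.2750 ± 0.06307 gives (0.212, 0.338).

(0.212, 0.338)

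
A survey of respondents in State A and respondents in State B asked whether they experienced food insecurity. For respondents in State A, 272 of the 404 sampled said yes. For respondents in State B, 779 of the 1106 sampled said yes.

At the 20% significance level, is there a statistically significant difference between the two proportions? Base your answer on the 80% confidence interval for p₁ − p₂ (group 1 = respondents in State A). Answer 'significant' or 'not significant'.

not significant

Sample proportions: 272/404 = 0.6733, 779/1106 = 0.7043.
Each SE is √(p̂(1−p̂)/n): √(0.6733·0.3267/404) = 0.02333 and √(0.7043·0.2957/1106) = 0.01372.
SE(p̂₁ − p̂₂) = √(SE₁² + SE₂²) = √(0.0005442889 + 0.0001882384) = 0.02707, since the two samples are independent.
At 80% confidence z* = 1.282; margin = 1.282 × 0.02707 = 0.03470.
The difference is 0.6733 − 0.7043 = -0.0310, so the interval is -0.0310 ± 0.03470 = (-0.06570, 0.00370).
The interval (-0.06570, 0.00370) contains 0, so the difference is not significant.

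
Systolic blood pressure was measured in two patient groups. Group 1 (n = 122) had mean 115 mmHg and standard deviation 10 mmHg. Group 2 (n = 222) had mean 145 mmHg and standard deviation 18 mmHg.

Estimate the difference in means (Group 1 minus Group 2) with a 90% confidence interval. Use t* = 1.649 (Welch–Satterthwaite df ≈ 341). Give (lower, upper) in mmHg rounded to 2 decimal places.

Per-group SEs: s₁/√n₁ = 10/√122 = 0.9054, s₂/√n₂ = 18/√222 = 1.2081.
Unpooled SE of the difference: √(0.81974916 + 1.45950561) = 1.5097.
Margin of error = t* · SE = 1.649 × 1.5097 = 2.4895.
x̄₁ − x̄₂ = 115 − 145 = -30.0000.
CI: -30.0000 ± 2.4895 = (-32.49, -27.51).

(-32.49, -27.51)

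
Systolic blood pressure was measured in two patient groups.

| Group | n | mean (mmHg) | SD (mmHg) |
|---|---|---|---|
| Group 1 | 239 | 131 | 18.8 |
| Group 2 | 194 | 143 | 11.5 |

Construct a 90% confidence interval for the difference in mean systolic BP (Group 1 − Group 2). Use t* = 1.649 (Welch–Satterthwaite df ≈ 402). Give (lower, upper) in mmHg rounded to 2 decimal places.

(-14.42, -9.58)

Per-group SEs: s₁/√n₁ = 18.8/√239 = 1.2161, s₂/√n₂ = 11.5/√194 = 0.8257.
Unpooled SE of the difference: √(1.47889921 + 0.68178049) = 1.4699.
Margin of error = t* · SE = 1.649 × 1.4699 = 2.4239.
x̄₁ − x̄₂ = 131 − 143 = -12.0000.
CI: -12.0000 ± 2.4239 = (-14.42, -9.58).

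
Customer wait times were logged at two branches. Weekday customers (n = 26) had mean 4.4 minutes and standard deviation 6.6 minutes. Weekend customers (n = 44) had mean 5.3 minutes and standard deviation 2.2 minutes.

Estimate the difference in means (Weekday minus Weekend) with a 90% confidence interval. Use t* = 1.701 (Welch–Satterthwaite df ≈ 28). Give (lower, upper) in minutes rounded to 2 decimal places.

(-3.17, 1.37)

Per-group SEs: s₁/√n₁ = 6.6/√26 = 1.2944, s₂/√n₂ = 2.2/√44 = 0.3317.
Unpooled SE of the difference: √(1.67547136 + 0.11002489) = 1.3362.
Margin of error = t* · SE = 1.701 × 1.3362 = 2.2729.
x̄₁ − x̄₂ = 4.4 − 5.3 = -0.9000.
CI: -0.9000 ± 2.2729 = (-3.17, 1.37).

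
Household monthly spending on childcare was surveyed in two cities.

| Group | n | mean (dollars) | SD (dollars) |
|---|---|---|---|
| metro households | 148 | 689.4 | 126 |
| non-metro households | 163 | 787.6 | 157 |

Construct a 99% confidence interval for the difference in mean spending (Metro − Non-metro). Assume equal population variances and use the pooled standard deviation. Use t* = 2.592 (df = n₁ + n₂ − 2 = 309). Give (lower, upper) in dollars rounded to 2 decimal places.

s_p = √[((n₁−1)s₁² + (n₂−1)s₂²)/(n₁+n₂−2)] = √[(147·126² + 162·157²)/309] = 143.0924.
SE = 143.0924·√(1/148 + 1/163) = 16.2470.
With t* = 2.592, margin = 2.592 × 16.2470 = 42.1122.
x̄₁ − x̄₂ = 689.4 − 787.6 = -98.2000; interval -98.2000 ± 42.1122 = (-140.31, -56.09).

(-140.31, -56.09)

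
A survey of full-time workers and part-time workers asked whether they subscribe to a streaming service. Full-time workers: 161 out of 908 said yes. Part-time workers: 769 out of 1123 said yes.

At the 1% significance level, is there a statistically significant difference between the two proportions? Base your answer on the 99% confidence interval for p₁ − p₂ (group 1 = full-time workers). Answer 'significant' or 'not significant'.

significant

Sample proportions: 161/908 = 0.1773, 769/1123 = 0.6848.
Each SE is √(p̂(1−p̂)/n): √(0.1773·0.8227/908) = 0.01267 and √(0.6848·0.3152/1123) = 0.01386.
SE(p̂₁ − p̂₂) = √(SE₁² + SE₂²) = √(0.0001605289 + 0.0001920996) = 0.01878, since the two samples are independent.
At 99% confidence z* = 2.576; margin = 2.576 × 0.01878 = 0.04838.
The difference is 0.1773 − 0.6848 = -0.5075, so the interval is -0.5075 ± 0.04838 = (-0.55588, -0.45912).
The interval (-0.55588, -0.45912) does not contain 0, so the difference is significant.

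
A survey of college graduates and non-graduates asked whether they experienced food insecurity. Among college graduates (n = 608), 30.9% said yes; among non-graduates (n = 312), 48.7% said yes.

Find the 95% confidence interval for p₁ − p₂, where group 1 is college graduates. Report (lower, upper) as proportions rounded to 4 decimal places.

(-0.2445, -0.1115)

The two standard errors are √(0.3090×0.6910/608) = 0.01874 and √(0.4870×0.5130/312) = 0.02830.
Because the samples are independent, SE_diff = √(0.01874² + 0.02830²) = 0.03394.
Using z* = 1.960 for 95%, ME = 1.960 × 0.03394 = 0.06652.
p̂₁ − p̂₂ = -0.1780; interval -0.1780 ± 0.06652 gives (-0.2445, -0.1115).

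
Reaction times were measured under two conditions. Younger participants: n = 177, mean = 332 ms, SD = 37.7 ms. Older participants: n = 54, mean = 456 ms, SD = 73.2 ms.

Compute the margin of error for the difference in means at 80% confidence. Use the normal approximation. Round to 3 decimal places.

Per-group SEs: s₁/√n₁ = 37.7/√177 = 2.8337, s₂/√n₂ = 73.2/√54 = 9.9613.
Unpooled SE of the difference: √(8.02985569 + 99.22749769) = 10.3565.
Margin of error = z* · SE = 1.282 × 10.3565 = 13.2770.

13.277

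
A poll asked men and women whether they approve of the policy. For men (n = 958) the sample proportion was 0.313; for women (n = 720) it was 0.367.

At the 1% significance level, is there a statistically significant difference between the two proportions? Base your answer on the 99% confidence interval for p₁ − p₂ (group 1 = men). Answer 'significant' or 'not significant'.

not significant

SE₁ = √(p̂₁(1−p̂₁)/n₁) = √(0.3130·0.6870/958) = 0.01498; SE₂ = √(0.3670·0.6330/720) = 0.01796.
Independent samples: SE of the difference = √(SE₁² + SE₂²) = √(0.0002244004 + 0.0003225616) = 0.02339.
z* for 99% confidence is 2.576, so the margin of error is 2.576 × 0.02339 = 0.06025.
Point estimate p̂₁ − p̂₂ = 0.3130 − 0.3670 = -0.0540.
-0.0540 ± 0.06025 → (-0.11425, 0.00625).
The interval (-0.11425, 0.00625) contains 0, so the difference is not significant.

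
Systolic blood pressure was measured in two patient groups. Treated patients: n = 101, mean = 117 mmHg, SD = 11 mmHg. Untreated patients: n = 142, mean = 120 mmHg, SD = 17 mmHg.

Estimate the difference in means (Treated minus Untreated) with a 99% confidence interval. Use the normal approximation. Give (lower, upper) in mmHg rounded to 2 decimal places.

Standard errors of each mean: 11/√101 = 1.0945 and 17/√142 = 1.4266.
SE(x̄₁ − x̄₂) = √(1.0945² + 1.4266²) = 1.7981 for independent samples with unequal variances.
With z* = 2.576, the margin is 2.576 × 1.7981 = 4.6319.
x̄₁ − x̄₂ = 117 − 120 = -3.0000; the interval is -3.0000 ± 4.6319 = (-7.63, 1.63).

(-7.63, 1.63)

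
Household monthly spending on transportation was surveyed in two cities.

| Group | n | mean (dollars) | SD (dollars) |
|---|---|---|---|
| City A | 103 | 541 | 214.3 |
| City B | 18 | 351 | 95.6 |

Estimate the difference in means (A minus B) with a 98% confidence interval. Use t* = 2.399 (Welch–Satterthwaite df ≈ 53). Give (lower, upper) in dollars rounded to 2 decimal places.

(115.92, 264.08)

SE₁ = s₁/√n₁ = 214.3/√103 = 21.1156; SE₂ = 95.6/√18 = 22.5331.
Independent samples, unequal variances: SE_diff = √(SE₁² + SE₂²) = √(445.86856336 + 507.74059561) = 30.8806.
t* = 2.399, so margin of error = 2.399 × 30.8806 = 74.0826.
Difference in means = 541 − 351 = 190.0000.
190.0000 ± 74.0826 → (115.92, 264.08).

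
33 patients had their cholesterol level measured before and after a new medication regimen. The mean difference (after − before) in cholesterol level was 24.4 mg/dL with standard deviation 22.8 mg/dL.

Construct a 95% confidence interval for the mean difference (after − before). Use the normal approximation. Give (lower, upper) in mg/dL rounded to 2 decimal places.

(16.62, 32.18)

This is a matched-pairs design, so SE = s_d/√n = 22.8/√33 = 3.9690.
Margin = 1.960 × 3.9690 = 7.7792; the interval is 24.4 ± 7.7792 = (16.62, 32.18).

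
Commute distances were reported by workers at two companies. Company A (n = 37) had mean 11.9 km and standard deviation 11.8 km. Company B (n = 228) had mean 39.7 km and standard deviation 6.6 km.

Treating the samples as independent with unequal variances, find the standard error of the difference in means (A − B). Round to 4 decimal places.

1.9885

Per-group SEs: s₁/√n₁ = 11.8/√37 = 1.9399, s₂/√n₂ = 6.6/√228 = 0.4371.
Unpooled SE of the difference: √(3.76321201 + 0.19105641) = 1.9885.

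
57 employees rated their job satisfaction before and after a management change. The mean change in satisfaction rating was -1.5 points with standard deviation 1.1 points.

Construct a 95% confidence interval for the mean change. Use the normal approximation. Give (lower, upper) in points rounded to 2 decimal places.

(-1.79, -1.21)

This is a matched-pairs design, so SE = s_d/√n = 1.1/√57 = 0.1457.
Margin = 1.960 × 0.1457 = 0.2856; the interval is -1.5 ± 0.2856 = (-1.79, -1.21).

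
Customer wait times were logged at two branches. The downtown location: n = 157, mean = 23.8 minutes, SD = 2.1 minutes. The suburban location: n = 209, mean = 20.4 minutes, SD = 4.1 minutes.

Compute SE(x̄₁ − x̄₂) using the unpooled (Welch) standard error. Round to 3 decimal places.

SE₁ = s₁/√n₁ = 2.1/√157 = 0.1676; SE₂ = 4.1/√209 = 0.2836.
Independent samples, unequal variances: SE_diff = √(SE₁² + SE₂²) = √(0.02808976 + 0.08042896) = 0.3294.

0.329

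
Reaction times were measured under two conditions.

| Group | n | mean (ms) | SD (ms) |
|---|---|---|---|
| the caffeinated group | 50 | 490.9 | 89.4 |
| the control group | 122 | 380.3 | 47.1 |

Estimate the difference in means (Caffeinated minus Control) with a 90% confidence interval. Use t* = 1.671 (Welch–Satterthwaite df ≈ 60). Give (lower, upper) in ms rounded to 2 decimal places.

(88.30, 132.90)

Standard errors of each mean: 89.4/√50 = 12.6431 and 47.1/√122 = 4.2642.
SE(x̄₁ − x̄₂) = √(12.6431² + 4.2642²) = 13.3428 for independent samples with unequal variances.
With t* = 1.671, the margin is 1.671 × 13.3428 = 22.2958.
x̄₁ − x̄₂ = 490.9 − 380.3 = 110.6000; the interval is 110.6000 ± 22.2958 = (88.30, 132.90).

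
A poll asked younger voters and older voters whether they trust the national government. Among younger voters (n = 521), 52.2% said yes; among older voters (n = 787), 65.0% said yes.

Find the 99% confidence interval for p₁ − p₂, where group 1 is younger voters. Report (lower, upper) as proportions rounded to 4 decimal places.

The two standard errors are √(0.5220×0.4780/521) = 0.02188 and √(0.6500×0.3500/787) = 0.01700.
Because the samples are independent, SE_diff = √(0.02188² + 0.01700²) = 0.02771.
Using z* = 2.576 for 99%, ME = 2.576 × 0.02771 = 0.07138.
p̂₁ − p̂₂ = -0.1280; interval -0.1280 ± 0.07138 gives (-0.1994, -0.0566).

(-0.1994, -0.0566)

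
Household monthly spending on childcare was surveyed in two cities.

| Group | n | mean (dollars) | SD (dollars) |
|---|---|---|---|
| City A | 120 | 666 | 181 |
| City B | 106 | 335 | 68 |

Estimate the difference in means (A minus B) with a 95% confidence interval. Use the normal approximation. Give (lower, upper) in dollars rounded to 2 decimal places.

SE₁ = s₁/√n₁ = 181/√120 = 16.5230; SE₂ = 68/√106 = 6.6047.
Independent samples, unequal variances: SE_diff = √(SE₁² + SE₂²) = √(273.009529 + 43.62206209) = 17.7941.
z* = 1.960, so margin of error = 1.960 × 17.7941 = 34.8764.
Difference in means = 666 − 335 = 331.0000.
331.0000 ± 34.8764 → (296.12, 365.88).

(296.12, 365.88)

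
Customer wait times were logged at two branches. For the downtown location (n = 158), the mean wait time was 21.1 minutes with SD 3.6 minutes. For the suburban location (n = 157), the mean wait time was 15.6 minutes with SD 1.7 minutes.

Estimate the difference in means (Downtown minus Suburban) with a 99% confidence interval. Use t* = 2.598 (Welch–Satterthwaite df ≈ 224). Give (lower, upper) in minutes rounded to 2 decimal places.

(4.68, 6.32)

Standard errors of each mean: 3.6/√158 = 0.2864 and 1.7/√157 = 0.1357.
SE(x̄₁ − x̄₂) = √(0.2864² + 0.1357²) = 0.3169 for independent samples with unequal variances.
With t* = 2.598, the margin is 2.598 × 0.3169 = 0.8233.
x̄₁ − x̄₂ = 21.1 − 15.6 = 5.5000; the interval is 5.5000 ± 0.8233 = (4.68, 6.32).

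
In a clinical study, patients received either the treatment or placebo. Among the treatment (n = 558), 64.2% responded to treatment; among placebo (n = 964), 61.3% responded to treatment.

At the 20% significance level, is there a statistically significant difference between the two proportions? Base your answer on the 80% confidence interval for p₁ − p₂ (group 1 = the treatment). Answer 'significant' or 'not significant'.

The two standard errors are √(0.6420×0.3580/558) = 0.02030 and √(0.6130×0.3870/964) = 0.01569.
Because the samples are independent, SE_diff = √(0.02030² + 0.01569²) = 0.02566.
Using z* = 1.282 for 80%, ME = 1.282 × 0.02566 = 0.03290.
p̂₁ − p̂₂ = 0.0290; interval 0.0290 ± 0.03290 gives (-0.00390, 0.06190).
The interval (-0.00390, 0.06190) contains 0, so the difference is not significant.

not significant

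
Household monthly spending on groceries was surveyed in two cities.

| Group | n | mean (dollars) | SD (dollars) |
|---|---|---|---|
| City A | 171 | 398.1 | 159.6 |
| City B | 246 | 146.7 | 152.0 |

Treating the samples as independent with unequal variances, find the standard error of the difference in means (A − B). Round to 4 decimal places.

Standard errors of each mean: 159.6/√171 = 12.2049 and 152.0/√246 = 9.6912.
SE(x̄₁ − x̄₂) = √(12.2049² + 9.6912²) = 15.5846 for independent samples with unequal variances.

15.5846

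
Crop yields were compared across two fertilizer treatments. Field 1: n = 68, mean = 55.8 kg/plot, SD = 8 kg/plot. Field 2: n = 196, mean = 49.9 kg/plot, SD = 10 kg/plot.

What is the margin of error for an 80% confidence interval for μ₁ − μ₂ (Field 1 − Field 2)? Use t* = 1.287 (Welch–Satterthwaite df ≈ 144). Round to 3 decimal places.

1.550

Per-group SEs: s₁/√n₁ = 8/√68 = 0.9701, s₂/√n₂ = 10/√196 = 0.7143.
Unpooled SE of the difference: √(0.94109401 + 0.51022449) = 1.2047.
Margin of error = t* · SE = 1.287 × 1.2047 = 1.5504.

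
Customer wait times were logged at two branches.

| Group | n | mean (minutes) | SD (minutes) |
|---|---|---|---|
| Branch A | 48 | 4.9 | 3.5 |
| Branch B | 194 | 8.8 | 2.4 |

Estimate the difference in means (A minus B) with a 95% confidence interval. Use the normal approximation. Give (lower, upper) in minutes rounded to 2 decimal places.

Per-group SEs: s₁/√n₁ = 3.5/√48 = 0.5052, s₂/√n₂ = 2.4/√194 = 0.1723.
Unpooled SE of the difference: √(0.25522704 + 0.02968729) = 0.5338.
Margin of error = z* · SE = 1.960 × 0.5338 = 1.0462.
x̄₁ − x̄₂ = 4.9 − 8.8 = -3.9000.
CI: -3.9000 ± 1.0462 = (-4.95, -2.85).

(-4.95, -2.85)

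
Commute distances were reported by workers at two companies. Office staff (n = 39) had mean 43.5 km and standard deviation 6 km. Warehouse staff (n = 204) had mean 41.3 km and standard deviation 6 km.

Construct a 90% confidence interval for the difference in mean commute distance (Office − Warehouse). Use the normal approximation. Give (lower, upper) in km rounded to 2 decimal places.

Per-group SEs: s₁/√n₁ = 6/√39 = 0.9608, s₂/√n₂ = 6/√204 = 0.4201.
Unpooled SE of the difference: √(0.92313664 + 0.17648401) = 1.0486.
Margin of error = z* · SE = 1.645 × 1.0486 = 1.7249.
x̄₁ − x̄₂ = 43.5 − 41.3 = 2.2000.
CI: 2.2000 ± 1.7249 = (0.48, 3.92).

(0.48, 3.92)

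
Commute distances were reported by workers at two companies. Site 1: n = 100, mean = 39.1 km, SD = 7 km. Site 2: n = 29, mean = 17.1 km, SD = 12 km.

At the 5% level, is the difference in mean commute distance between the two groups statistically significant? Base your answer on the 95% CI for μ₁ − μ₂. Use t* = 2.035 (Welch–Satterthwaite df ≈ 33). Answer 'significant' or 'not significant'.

Standard errors of each mean: 7/√100 = 0.7000 and 12/√29 = 2.2283.
SE(x̄₁ − x̄₂) = √(0.7000² + 2.2283²) = 2.3357 for independent samples with unequal variances.
With t* = 2.035, the margin is 2.035 × 2.3357 = 4.7531.
x̄₁ − x̄₂ = 39.1 − 17.1 = 22.0000; the interval is 22.0000 ± 4.7531 = (17.2469, 26.7531).
The interval (17.2469, 26.7531) does not contain 0, so the difference is significant.

significant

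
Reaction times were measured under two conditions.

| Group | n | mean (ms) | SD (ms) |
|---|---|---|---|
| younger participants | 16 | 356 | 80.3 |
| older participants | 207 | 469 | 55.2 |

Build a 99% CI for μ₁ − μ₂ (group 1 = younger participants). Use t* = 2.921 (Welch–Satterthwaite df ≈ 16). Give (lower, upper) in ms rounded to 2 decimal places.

Standard errors of each mean: 80.3/√16 = 20.0750 and 55.2/√207 = 3.8367.
SE(x̄₁ − x̄₂) = √(20.0750² + 3.8367²) = 20.4383 for independent samples with unequal variances.
With t* = 2.921, the margin is 2.921 × 20.4383 = 59.7003.
x̄₁ − x̄₂ = 356 − 469 = -113.0000; the interval is -113.0000 ± 59.7003 = (-172.70, -53.30).

(-172.70, -53.30)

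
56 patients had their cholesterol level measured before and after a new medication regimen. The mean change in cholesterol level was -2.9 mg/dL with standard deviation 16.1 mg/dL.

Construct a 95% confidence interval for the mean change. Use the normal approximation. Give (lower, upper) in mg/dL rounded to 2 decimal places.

(-7.12, 1.32)

This is a matched-pairs design, so SE = s_d/√n = 16.1/√56 = 2.1515.
Margin = 1.960 × 2.1515 = 4.2169; the interval is -2.9 ± 4.2169 = (-7.12, 1.32).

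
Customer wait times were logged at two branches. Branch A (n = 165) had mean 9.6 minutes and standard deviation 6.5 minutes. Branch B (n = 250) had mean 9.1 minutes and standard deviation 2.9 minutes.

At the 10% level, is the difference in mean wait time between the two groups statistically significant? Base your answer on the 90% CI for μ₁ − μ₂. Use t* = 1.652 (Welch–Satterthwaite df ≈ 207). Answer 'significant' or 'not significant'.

SE₁ = s₁/√n₁ = 6.5/√165 = 0.5060; SE₂ = 2.9/√250 = 0.1834.
Independent samples, unequal variances: SE_diff = √(SE₁² + SE₂²) = √(0.256036 + 0.03363556) = 0.5382.
t* = 1.652, so margin of error = 1.652 × 0.5382 = 0.8891.
Difference in means = 9.6 − 9.1 = 0.5000.
0.5000 ± 0.8891 → (-0.3891, 1.3891).
The interval (-0.3891, 1.3891) contains 0, so the difference is not significant.

not significant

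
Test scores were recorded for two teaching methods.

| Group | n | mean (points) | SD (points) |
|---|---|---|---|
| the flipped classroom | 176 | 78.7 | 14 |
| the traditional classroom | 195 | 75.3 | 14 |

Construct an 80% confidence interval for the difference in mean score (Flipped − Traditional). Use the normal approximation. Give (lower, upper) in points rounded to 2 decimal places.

(1.53, 5.27)

Standard errors of each mean: 14/√176 = 1.0553 and 14/√195 = 1.0026.
SE(x̄₁ − x̄₂) = √(1.0553² + 1.0026²) = 1.4556 for independent samples with unequal variances.
With z* = 1.282, the margin is 1.282 × 1.4556 = 1.8661.
x̄₁ − x̄₂ = 78.7 − 75.3 = 3.4000; the interval is 3.4000 ± 1.8661 = (1.53, 5.27).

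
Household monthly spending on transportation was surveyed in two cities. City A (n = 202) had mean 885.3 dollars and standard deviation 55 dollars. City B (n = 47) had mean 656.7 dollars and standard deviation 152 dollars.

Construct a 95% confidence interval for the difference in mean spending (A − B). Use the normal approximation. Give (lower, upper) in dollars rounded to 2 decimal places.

(184.49, 272.71)

SE₁ = s₁/√n₁ = 55/√202 = 3.8698; SE₂ = 152/√47 = 22.1715.
Independent samples, unequal variances: SE_diff = √(SE₁² + SE₂²) = √(14.97535204 + 491.57541225) = 22.5067.
z* = 1.960, so margin of error = 1.960 × 22.5067 = 44.1131.
Difference in means = 885.3 − 656.7 = 228.6000.
228.6000 ± 44.1131 → (184.49, 272.71).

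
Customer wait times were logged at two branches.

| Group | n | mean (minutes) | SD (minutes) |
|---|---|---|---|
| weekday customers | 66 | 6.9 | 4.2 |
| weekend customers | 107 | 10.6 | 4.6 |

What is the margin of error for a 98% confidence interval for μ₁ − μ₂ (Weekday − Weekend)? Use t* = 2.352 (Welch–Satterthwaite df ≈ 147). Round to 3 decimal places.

1.604

SE₁ = s₁/√n₁ = 4.2/√66 = 0.5170; SE₂ = 4.6/√107 = 0.4447.
Independent samples, unequal variances: SE_diff = √(SE₁² + SE₂²) = √(0.267289 + 0.19775809) = 0.6819.
t* = 2.352, so margin of error = 2.352 × 0.6819 = 1.6038.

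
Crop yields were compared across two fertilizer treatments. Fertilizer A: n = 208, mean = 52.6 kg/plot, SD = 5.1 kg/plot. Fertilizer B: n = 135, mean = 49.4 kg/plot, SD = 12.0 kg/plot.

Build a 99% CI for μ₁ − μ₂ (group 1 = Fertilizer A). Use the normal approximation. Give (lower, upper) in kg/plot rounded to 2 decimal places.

(0.39, 6.01)

Standard errors of each mean: 5.1/√208 = 0.3536 and 12.0/√135 = 1.0328.
SE(x̄₁ − x̄₂) = √(0.3536² + 1.0328²) = 1.0917 for independent samples with unequal variances.
With z* = 2.576, the margin is 2.576 × 1.0917 = 2.8122.
x̄₁ − x̄₂ = 52.6 − 49.4 = 3.2000; the interval is 3.2000 ± 2.8122 = (0.39, 6.01).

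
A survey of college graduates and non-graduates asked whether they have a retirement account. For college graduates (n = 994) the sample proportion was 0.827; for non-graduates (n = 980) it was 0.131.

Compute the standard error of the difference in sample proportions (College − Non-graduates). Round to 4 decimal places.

0.0161

SE₁ = √(p̂₁(1−p̂₁)/n₁) = √(0.8270·0.1730/994) = 0.01200; SE₂ = √(0.1310·0.8690/980) = 0.01078.
Independent samples: SE of the difference = √(SE₁² + SE₂²) = √(0.000144 + 0.0001162084) = 0.01613.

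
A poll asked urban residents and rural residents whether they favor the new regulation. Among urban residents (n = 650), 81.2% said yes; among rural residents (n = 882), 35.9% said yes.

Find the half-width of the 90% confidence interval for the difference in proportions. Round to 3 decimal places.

0.037

The two standard errors are √(0.8120×0.1880/650) = 0.01532 and √(0.3590×0.6410/882) = 0.01615.
Because the samples are independent, SE_diff = √(0.01532² + 0.01615²) = 0.02226.
Using z* = 1.645 for 90%, ME = 1.645 × 0.02226 = 0.03662.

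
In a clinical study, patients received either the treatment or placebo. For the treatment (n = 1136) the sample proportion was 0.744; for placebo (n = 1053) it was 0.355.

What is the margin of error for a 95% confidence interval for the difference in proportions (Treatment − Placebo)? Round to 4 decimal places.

0.0385

Each SE is √(p̂(1−p̂)/n): √(0.7440·0.2560/1136) = 0.01295 and √(0.3550·0.6450/1053) = 0.01475.
SE(p̂₁ − p̂₂) = √(SE₁² + SE₂²) = √(0.0001677025 + 0.0002175625) = 0.01963, since the two samples are independent.
At 95% confidence z* = 1.960; margin = 1.960 × 0.01963 = 0.03847.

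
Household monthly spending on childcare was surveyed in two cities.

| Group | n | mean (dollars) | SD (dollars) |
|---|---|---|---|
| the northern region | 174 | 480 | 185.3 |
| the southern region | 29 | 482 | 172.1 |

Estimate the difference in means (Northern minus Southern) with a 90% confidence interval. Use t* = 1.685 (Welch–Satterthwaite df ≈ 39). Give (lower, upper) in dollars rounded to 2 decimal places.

SE₁ = s₁/√n₁ = 185.3/√174 = 14.0476; SE₂ = 172.1/√29 = 31.9582.
Independent samples, unequal variances: SE_diff = √(SE₁² + SE₂²) = √(197.33506576 + 1021.32654724) = 34.9093.
t* = 1.685, so margin of error = 1.685 × 34.9093 = 58.8222.
Difference in means = 480 − 482 = -2.0000.
-2.0000 ± 58.8222 → (-60.82, 56.82).

(-60.82, 56.82)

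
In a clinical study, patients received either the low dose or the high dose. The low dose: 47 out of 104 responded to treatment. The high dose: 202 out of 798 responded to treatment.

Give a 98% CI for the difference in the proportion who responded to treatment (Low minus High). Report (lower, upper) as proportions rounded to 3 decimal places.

(0.080, 0.318)

Sample proportions: 47/104 = 0.4519, 202/798 = 0.2531.
Each SE is √(p̂(1−p̂)/n): √(0.4519·0.5481/104) = 0.04880 and √(0.2531·0.7469/798) = 0.01539.
SE(p̂₁ − p̂₂) = √(SE₁² + SE₂²) = √(0.00238144 + 0.0002368521) = 0.05117, since the two samples are independent.
At 98% confidence z* = 2.326; margin = 2.326 × 0.05117 = 0.11902.
The difference is 0.4519 − 0.2531 = 0.1988, so the interval is 0.1988 ± 0.11902 = (0.080, 0.318).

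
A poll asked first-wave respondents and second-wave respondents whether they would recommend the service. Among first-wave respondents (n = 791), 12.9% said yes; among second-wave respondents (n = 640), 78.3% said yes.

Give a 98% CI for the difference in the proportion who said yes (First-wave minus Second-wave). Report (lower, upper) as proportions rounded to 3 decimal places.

Each SE is √(p̂(1−p̂)/n): √(0.1290·0.8710/791) = 0.01192 and √(0.7830·0.2170/640) = 0.01629.
SE(p̂₁ − p̂₂) = √(SE₁² + SE₂²) = √(0.0001420864 + 0.0002653641) = 0.02019, since the two samples are independent.
At 98% confidence z* = 2.326; margin = 2.326 × 0.02019 = 0.04696.
The difference is 0.1290 − 0.7830 = -0.6540, so the interval is -0.6540 ± 0.04696 = (-0.701, -0.607).

(-0.701, -0.607)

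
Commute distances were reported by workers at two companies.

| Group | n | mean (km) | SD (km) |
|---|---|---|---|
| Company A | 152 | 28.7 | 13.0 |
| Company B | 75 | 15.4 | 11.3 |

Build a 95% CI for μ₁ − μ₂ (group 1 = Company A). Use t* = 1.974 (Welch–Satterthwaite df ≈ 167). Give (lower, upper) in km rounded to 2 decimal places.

Standard errors of each mean: 13.0/√152 = 1.0544 and 11.3/√75 = 1.3048.
SE(x̄₁ − x̄₂) = √(1.0544² + 1.3048²) = 1.6776 for independent samples with unequal variances.
With t* = 1.974, the margin is 1.974 × 1.6776 = 3.3116.
x̄₁ − x̄₂ = 28.7 − 15.4 = 13.3000; the interval is 13.3000 ± 3.3116 = (9.99, 16.61).

(9.99, 16.61)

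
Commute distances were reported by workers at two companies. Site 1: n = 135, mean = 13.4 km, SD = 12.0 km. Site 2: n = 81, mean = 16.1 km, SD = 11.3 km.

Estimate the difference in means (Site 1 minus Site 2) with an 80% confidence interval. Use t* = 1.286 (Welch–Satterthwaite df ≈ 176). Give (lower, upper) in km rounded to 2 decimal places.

Standard errors of each mean: 12.0/√135 = 1.0328 and 11.3/√81 = 1.2556.
SE(x̄₁ − x̄₂) = √(1.0328² + 1.2556²) = 1.6258 for independent samples with unequal variances.
With t* = 1.286, the margin is 1.286 × 1.6258 = 2.0908.
x̄₁ − x̄₂ = 13.4 − 16.1 = -2.7000; the interval is -2.7000 ± 2.0908 = (-4.79, -0.61).

(-4.79, -0.61)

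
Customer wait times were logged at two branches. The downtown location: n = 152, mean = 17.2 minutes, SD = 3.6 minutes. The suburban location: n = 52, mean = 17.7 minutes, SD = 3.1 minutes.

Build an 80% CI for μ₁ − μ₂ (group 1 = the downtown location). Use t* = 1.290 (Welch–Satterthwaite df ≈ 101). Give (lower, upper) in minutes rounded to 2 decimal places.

SE₁ = s₁/√n₁ = 3.6/√152 = 0.2920; SE₂ = 3.1/√52 = 0.4299.
Independent samples, unequal variances: SE_diff = √(SE₁² + SE₂²) = √(0.085264 + 0.18481401) = 0.5197.
t* = 1.290, so margin of error = 1.290 × 0.5197 = 0.6704.
Difference in means = 17.2 − 17.7 = -0.5000.
-0.5000 ± 0.6704 → (-1.17, 0.17).

(-1.17, 0.17)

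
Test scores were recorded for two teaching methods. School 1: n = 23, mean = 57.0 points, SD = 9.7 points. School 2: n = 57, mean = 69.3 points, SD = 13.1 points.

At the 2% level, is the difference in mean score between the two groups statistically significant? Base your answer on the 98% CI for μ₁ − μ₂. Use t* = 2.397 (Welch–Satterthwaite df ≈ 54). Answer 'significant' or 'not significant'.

significant

Standard errors of each mean: 9.7/√23 = 2.0226 and 13.1/√57 = 1.7351.
SE(x̄₁ − x̄₂) = √(2.0226² + 1.7351²) = 2.6649 for independent samples with unequal variances.
With t* = 2.397, the margin is 2.397 × 2.6649 = 6.3878.
x̄₁ − x̄₂ = 57.0 − 69.3 = -12.3000; the interval is -12.3000 ± 6.3878 = (-18.6878, -5.9122).
The interval (-18.6878, -5.9122) does not contain 0, so the difference is significant.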